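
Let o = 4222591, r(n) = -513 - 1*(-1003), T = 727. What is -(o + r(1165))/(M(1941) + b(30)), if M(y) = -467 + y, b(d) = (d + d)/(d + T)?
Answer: -3196872317/1115878 ≈ -2864.9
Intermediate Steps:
b(d) = 2*d/(727 + d) (b(d) = (d + d)/(d + 727) = (2*d)/(727 + d) = 2*d/(727 + d))
r(n) = 490 (r(n) = -513 + 1003 = 490)
-(o + r(1165))/(M(1941) + b(30)) = -(4222591 + 490)/((-467 + 1941) + 2*30/(727 + 30)) = -4223081/(1474 + 2*30/757) = -4223081/(1474 + 2*30*(1/757)) = -4223081/(1474 + 60/757) = -4223081/1115878/757 = -4223081*757/1115878 = -1*3196872317/1115878 = -3196872317/1115878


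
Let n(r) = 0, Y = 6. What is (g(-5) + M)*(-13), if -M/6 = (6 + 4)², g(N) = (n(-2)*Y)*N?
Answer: 7800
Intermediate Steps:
g(N) = 0 (g(N) = (0*6)*N = 0*N = 0)
M = -600 (M = -6*(6 + 4)² = -6*10² = -6*100 = -600)
(g(-5) + M)*(-13) = (0 - 600)*(-13) = -600*(-13) = 7800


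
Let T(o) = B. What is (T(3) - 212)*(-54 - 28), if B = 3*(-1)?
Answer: 17630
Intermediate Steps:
B = -3
T(o) = -3
(T(3) - 212)*(-54 - 28) = (-3 - 212)*(-54 - 28) = -215*(-82) = 17630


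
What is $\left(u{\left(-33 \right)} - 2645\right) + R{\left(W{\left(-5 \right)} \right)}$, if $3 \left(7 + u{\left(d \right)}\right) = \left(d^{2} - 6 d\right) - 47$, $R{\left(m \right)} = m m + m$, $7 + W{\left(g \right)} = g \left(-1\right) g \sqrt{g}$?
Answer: $- \frac{15965}{3} + 325 i \sqrt{5} \approx -5321.7 + 726.72 i$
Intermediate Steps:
$W{\left(g \right)} = -7 - g^{\frac{5}{2}}$ ($W{\left(g \right)} = -7 + g \left(-1\right) g \sqrt{g} = -7 + - g g \sqrt{g} = -7 + - g^{2} \sqrt{g} = -7 - g^{\frac{5}{2}}$)
$R{\left(m \right)} = m + m^{2}$ ($R{\left(m \right)} = m^{2} + m = m + m^{2}$)
$u{\left(d \right)} = - \frac{68}{3} - 2 d + \frac{d^{2}}{3}$ ($u{\left(d \right)} = -7 + \frac{\left(d^{2} - 6 d\right) - 47}{3} = -7 + \frac{-47 + d^{2} - 6 d}{3} = -7 - \left(\frac{47}{3} + 2 d - \frac{d^{2}}{3}\right) = - \frac{68}{3} - 2 d + \frac{d^{2}}{3}$)
$\left(u{\left(-33 \right)} - 2645\right) + R{\left(W{\left(-5 \right)} \right)} = \left(\left(- \frac{68}{3} - -66 + \frac{\left(-33\right)^{2}}{3}\right) - 2645\right) + \left(-7 - \left(-5\right)^{\frac{5}{2}}\right) \left(1 - \left(7 + \left(-5\right)^{\frac{5}{2}}\right)\right) = \left(\left(- \frac{68}{3} + 66 + \frac{1}{3} \cdot 1089\right) - 2645\right) + \left(-7 - 25 i \sqrt{5}\right) \left(1 - \left(7 + 25 i \sqrt{5}\right)\right) = \left(\left(- \frac{68}{3} + 66 + 363\right) - 2645\right) + \left(-7 - 25 i \sqrt{5}\right) \left(1 - \left(7 + 25 i \sqrt{5}\right)\right) = \left(\frac{1219}{3} - 2645\right) + \left(-7 - 25 i \sqrt{5}\right) \left(-6 - 25 i \sqrt{5}\right) = - \frac{6716}{3} + \left(-7 - 25 i \sqrt{5}\right) \left(-6 - 25 i \sqrt{5}\right)$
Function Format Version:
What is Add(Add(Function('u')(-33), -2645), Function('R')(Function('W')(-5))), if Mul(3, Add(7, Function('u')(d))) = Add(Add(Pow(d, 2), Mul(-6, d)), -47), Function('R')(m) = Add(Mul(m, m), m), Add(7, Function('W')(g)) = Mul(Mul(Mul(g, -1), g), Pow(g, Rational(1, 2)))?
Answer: Add(Rational(-15965, 3), Mul(325, I, Pow(5, Rational(1, 2)))) ≈ Add(-5321.7, Mul(726.72, I))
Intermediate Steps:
Function('W')(g) = Add(-7, Mul(-1, Pow(g, Rational(5, 2)))) (Function('W')(g) = Add(-7, Mul(Mul(Mul(g, -1), g), Pow(g, Rational(1, 2)))) = Add(-7, Mul(Mul(Mul(-1, g), g), Pow(g, Rational(1, 2)))) = Add(-7, Mul(Mul(-1, Pow(g, 2)), Pow(g, Rational(1, 2)))) = Add(-7, Mul(-1, Pow(g, Rational(5, 2)))))
Function('R')(m) = Add(m, Pow(m, 2)) (Function('R')(m) = Add(Pow(m, 2), m) = Add(m, Pow(m, 2)))
Function('u')(d) = Add(Rational(-68, 3), Mul(-2, d), Mul(Rational(1, 3), Pow(d, 2))) (Function('u')(d) = Add(-7, Mul(Rational(1, 3), Add(Add(Pow(d, 2), Mul(-6, d)), -47))) = Add(-7, Mul(Rational(1, 3), Add(-47, Pow(d, 2), Mul(-6, d)))) = Add(-7, Add(Rational(-47, 3), Mul(-2, d), Mul(Rational(1, 3), Pow(d, 2)))) = Add(Rational(-68, 3), Mul(-2, d), Mul(Rational(1, 3), Pow(d, 2))))
Add(Add(Function('u')(-33), -2645), Function('R')(Function('W')(-5))) = Add(Add(Add(Rational(-68, 3), Mul(-2, -33), Mul(Rational(1, 3), Pow(-33, 2))), -2645), Mul(Add(-7, Mul(-1, Pow(-5, Rational(5, 2)))), Add(1, Add(-7, Mul(-1, Pow(-5, Rational(5, 2))))))) = Add(Add(Add(Rational(-68, 3), 66, Mul(Rational(1, 3), 1089)), -2645), Mul(Add(-7, Mul(-1, Mul(25, I, Pow(5, Rational(1, 2))))), Add(1, Add(-7, Mul(-1, Mul(25, I, Pow(5, Rational(1, 2)))))))) = Add(Add(Add(Rational(-68, 3), 66, 363), -2645), Mul(Add(-7, Mul(-25, I, Pow(5, Rational(1, 2)))), Add(1, Add(-7, Mul(-25, I, Pow(5, Rational(1, 2))))))) = Add(Add(Rational(1219, 3), -2645), Mul(Add(-7, Mul(-25, I, Pow(5, Rational(1, 2)))), Add(-6, Mul(-25, I, Pow(5, Rational(1, 2)))))) = Add(Rational(-6716, 3), Mul(Add(-7, Mul(-25, I, Pow(5, Rational(1, 2)))), Add(-6, Mul(-25, I, Pow(5, Rational(1, 2))))))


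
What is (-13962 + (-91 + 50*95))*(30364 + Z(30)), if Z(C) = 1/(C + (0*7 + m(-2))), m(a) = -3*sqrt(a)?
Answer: -14406306397/51 - 3101*I*sqrt(2)/102 ≈ -2.8248e+8 - 42.995*I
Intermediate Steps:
Z(C) = 1/(C - 3*I*sqrt(2)) (Z(C) = 1/(C + (0*7 - 3*I*sqrt(2))) = 1/(C + (0 - 3*I*sqrt(2))) = 1/(C - 3*I*sqrt(2)))
(-13962 + (-91 + 50*95))*(30364 + Z(30)) = (-13962 + (-91 + 50*95))*(30364 + 1/(30 - 3*I*sqrt(2))) = (-13962 + (-91 + 4750))*(30364 + 1/(30 - 3*I*sqrt(2))) = (-13962 + 4659)*(30364 + 1/(30 - 3*I*sqrt(2))) = -9303*(30364 + 1/(30 - 3*I*sqrt(2))) = -282476292 - 9303/(30 - 3*I*sqrt(2))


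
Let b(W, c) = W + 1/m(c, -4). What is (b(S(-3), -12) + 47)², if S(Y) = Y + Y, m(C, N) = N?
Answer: 26569/16 ≈ 1660.6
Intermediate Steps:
S(Y) = 2*Y
b(W, c) = -¼ + W (b(W, c) = W + 1/(-4) = W - ¼ = -¼ + W)
(b(S(-3), -12) + 47)² = ((-¼ + 2*(-3)) + 47)² = ((-¼ - 6) + 47)² = (-25/4 + 47)² = (163/4)² = 26569/16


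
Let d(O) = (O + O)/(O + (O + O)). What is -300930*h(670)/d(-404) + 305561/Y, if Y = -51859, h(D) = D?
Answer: -15683958819911/51859 ≈ -3.0243e+8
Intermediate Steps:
d(O) = 2/3 (d(O) = (2*O)/(O + 2*O) = (2*O)/((3*O)) = (2*O)*(1/(3*O)) = 2/3)
-300930*h(670)/d(-404) + 305561/Y = -300930/((2/3)/670) + 305561/(-51859) = -300930/((2/3)*(1/670)) + 305561*(-1/51859) = -300930/1/1005 - 305561/51859 = -300930*1005 - 305561/51859 = -302434650 - 305561/51859 = -15683958819911/51859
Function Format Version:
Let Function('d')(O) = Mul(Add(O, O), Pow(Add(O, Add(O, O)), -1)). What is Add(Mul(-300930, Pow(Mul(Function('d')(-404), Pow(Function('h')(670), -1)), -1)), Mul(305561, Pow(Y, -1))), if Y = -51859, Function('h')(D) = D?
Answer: Rational(-15683958819911, 51859) ≈ -3.0243e+8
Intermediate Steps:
Function('d')(O) = Rational(2, 3) (Function('d')(O) = Mul(Mul(2, O), Pow(Add(O, Mul(2, O)), -1)) = Mul(Mul(2, O), Pow(Mul(3, O), -1)) = Mul(Mul(2, O), Mul(Rational(1, 3), Pow(O, -1))) = Rational(2, 3))
Add(Mul(-300930, Pow(Mul(Function('d')(-404), Pow(Function('h')(670), -1)), -1)), Mul(305561, Pow(Y, -1))) = Add(Mul(-300930, Pow(Mul(Rational(2, 3), Pow(670, -1)), -1)), Mul(305561, Pow(-51859, -1))) = Add(Mul(-300930, Pow(Mul(Rational(2, 3), Rational(1, 670)), -1)), Mul(305561, Rational(-1, 51859))) = Add(Mul(-300930, Pow(Rational(1, 1005), -1)), Rational(-305561, 51859)) = Add(Mul(-300930, 1005), Rational(-305561, 51859)) = Add(-302434650, Rational(-305561, 51859)) = Rational(-15683958819911, 51859)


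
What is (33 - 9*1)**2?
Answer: 576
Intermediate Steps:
(33 - 9*1)**2 = (33 - 9)**2 = 24**2 = 576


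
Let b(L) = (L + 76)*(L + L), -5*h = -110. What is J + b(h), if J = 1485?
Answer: 5797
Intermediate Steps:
h = 22 (h = -⅕*(-110) = 22)
b(L) = 2*L*(76 + L) (b(L) = (76 + L)*(2*L) = 2*L*(76 + L))
J + b(h) = 1485 + 2*22*(76 + 22) = 1485 + 2*22*98 = 1485 + 4312 = 5797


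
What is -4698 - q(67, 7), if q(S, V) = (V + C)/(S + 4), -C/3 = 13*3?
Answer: -333448/71 ≈ -4696.5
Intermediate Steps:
C = -117 (C = -39*3 = -3*39 = -117)
q(S, V) = (-117 + V)/(4 + S) (q(S, V) = (V - 117)/(S + 4) = (-117 + V)/(4 + S))
-4698 - q(67, 7) = -4698 - (-117 + 7)/(4 + 67) = -4698 - (-110)/71 = -4698 - 1*(-110/71) = -4698 + 110/71 = -333448/71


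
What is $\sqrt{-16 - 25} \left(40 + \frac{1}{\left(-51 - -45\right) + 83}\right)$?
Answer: $\frac{3081 i \sqrt{41}}{77} \approx 256.21 i$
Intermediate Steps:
$\sqrt{-16 - 25} \left(40 + \frac{1}{\left(-51 - -45\right) + 83}\right) = \sqrt{-41} \left(40 + \frac{1}{\left(-51 + 45\right) + 83}\right) = i \sqrt{41} \left(40 + \frac{1}{-6 + 83}\right) = i \sqrt{41} \left(40 + \frac{1}{77}\right) = i \sqrt{41} \cdot \frac{3081}{77} = \frac{3081 i \sqrt{41}}{77}$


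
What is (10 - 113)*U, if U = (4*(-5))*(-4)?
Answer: -8240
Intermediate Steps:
U = 80 (U = -20*(-4) = 80)
(10 - 113)*U = (10 - 113)*80 = -103*80 = -8240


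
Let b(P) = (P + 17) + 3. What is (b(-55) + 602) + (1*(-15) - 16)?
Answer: 536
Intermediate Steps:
b(P) = 20 + P (b(P) = (17 + P) + 3 = 20 + P)
(b(-55) + 602) + (1*(-15) - 16) = ((20 - 55) + 602) + (1*(-15) - 16) = (-35 + 602) + (-15 - 16) = 567 - 31 = 536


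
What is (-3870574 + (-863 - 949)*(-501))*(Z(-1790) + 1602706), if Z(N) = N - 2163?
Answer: -4736724635786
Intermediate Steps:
Z(N) = -2163 + N
(-3870574 + (-863 - 949)*(-501))*(Z(-1790) + 1602706) = (-3870574 + (-863 - 949)*(-501))*((-2163 - 1790) + 1602706) = (-3870574 - 1812*(-501))*(-3953 + 1602706) = (-3870574 + 907812)*1598753 = -2962762*1598753 = -4736724635786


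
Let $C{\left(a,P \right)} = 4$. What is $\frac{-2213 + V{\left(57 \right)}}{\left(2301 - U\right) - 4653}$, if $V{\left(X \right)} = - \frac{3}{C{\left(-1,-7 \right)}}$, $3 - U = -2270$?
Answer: $\frac{1771}{3700} \approx 0.47865$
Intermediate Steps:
$U = 2273$ ($U = 3 - -2270 = 3 + 2270 = 2273$)
$V{\left(X \right)} = - \frac{3}{4}$
$\frac{-2213 + V{\left(57 \right)}}{\left(2301 - U\right) - 4653} = \frac{-2213 - \frac{3}{4}}{\left(2301 - 2273\right) - 4653} = - \frac{8855}{4 \left(\left(2301 - 2273\right) - 4653\right)} = - \frac{8855}{4 \left(28 - 4653\right)} = - \frac{8855}{4 \left(-4625\right)} = \left(- \frac{8855}{4}\right) \left(- \frac{1}{4625}\right) = \frac{1771}{3700}$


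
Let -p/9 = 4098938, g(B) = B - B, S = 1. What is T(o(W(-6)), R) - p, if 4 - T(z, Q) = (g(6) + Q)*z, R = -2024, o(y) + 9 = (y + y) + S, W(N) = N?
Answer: 36849966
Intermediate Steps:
g(B) = 0
p = -36890442 (p = -9*4098938 = -36890442)
o(y) = -8 + 2*y (o(y) = -9 + ((y + y) + 1) = -9 + (2*y + 1) = -9 + (1 + 2*y) = -8 + 2*y)
T(z, Q) = 4 - Q*z (T(z, Q) = 4 - (0 + Q)*z = 4 - Q*z)
T(o(W(-6)), R) - p = (4 - 1*(-2024)*(-8 + 2*(-6))) - 1*(-36890442) = (4 - 1*(-2024)*(-8 - 12)) + 36890442 = (4 - 1*(-2024)*(-20)) + 36890442 = (4 - 40480) + 36890442 = -40476 + 36890442 = 36849966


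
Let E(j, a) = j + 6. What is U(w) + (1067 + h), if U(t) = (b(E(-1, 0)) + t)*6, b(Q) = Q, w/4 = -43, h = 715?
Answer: 780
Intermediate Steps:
E(j, a) = 6 + j
w = -172 (w = 4*(-43) = -172)
U(t) = 30 + 6*t (U(t) = ((6 - 1) + t)*6 = (5 + t)*6 = 30 + 6*t)
U(w) + (1067 + h) = (30 + 6*(-172)) + (1067 + 715) = (30 - 1032) + 1782 = -1002 + 1782 = 780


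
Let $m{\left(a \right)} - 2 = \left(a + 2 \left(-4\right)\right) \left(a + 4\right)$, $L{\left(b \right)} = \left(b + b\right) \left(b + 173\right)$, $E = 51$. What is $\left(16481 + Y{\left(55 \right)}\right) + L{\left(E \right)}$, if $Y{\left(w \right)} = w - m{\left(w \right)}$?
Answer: $36609$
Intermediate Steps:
$L{\left(b \right)} = 2 b \left(173 + b\right)$
$m{\left(a \right)} = 2 + \left(-8 + a\right) \left(4 + a\right)$ ($m{\left(a \right)} = 2 + \left(a + 2 \left(-4\right)\right) \left(a + 4\right) = 2 + \left(a - 8\right) \left(4 + a\right) = 2 + \left(-8 + a\right) \left(4 + a\right)$)
$Y{\left(w \right)} = 30 - w^{2} + 5 w$ ($Y{\left(w \right)} = w - \left(-30 + w^{2} - 4 w\right) = w + \left(30 - w^{2} + 4 w\right) = 30 - w^{2} + 5 w$)
$\left(16481 + Y{\left(55 \right)}\right) + L{\left(E \right)} = \left(16481 + \left(30 - 55^{2} + 5 \cdot 55\right)\right) + 2 \cdot 51 \left(173 + 51\right) = \left(16481 + \left(30 - 3025 + 275\right)\right) + 2 \cdot 51 \cdot 224 = \left(16481 + \left(30 - 3025 + 275\right)\right) + 22848 = \left(16481 - 2720\right) + 22848 = 13761 + 22848 = 36609$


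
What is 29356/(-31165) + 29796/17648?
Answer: 102629413/137499980 ≈ 0.74640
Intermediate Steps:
29356/(-31165) + 29796/17648 = 29356*(-1/31165) + 29796*(1/17648) = -29356/31165 + 7449/4412 = 102629413/137499980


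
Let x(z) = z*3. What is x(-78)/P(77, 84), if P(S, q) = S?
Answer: -234/77 ≈ -3.0390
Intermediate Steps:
x(z) = 3*z
x(-78)/P(77, 84) = (3*(-78))/77 = -234*1/77 = -234/77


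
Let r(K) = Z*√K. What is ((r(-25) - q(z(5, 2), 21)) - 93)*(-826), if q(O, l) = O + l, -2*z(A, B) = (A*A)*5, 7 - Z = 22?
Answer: 42539 + 61950*I ≈ 42539.0 + 61950.0*I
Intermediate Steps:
Z = -15 (Z = 7 - 1*22 = 7 - 22 = -15)
z(A, B) = -5*A²/2 (z(A, B) = -A*A*5/2 = -A²*5/2 = -5*A²/2)
r(K) = -15*√K
((r(-25) - q(z(5, 2), 21)) - 93)*(-826) = ((-75*I - (-5/2*5² + 21)) - 93)*(-826) = ((-75*I - (-5/2*25 + 21)) - 93)*(-826) = ((-75*I - (-125/2 + 21)) - 93)*(-826) = ((-75*I - 1*(-83/2)) - 93)*(-826) = ((-75*I + 83/2) - 93)*(-826) = ((83/2 - 75*I) - 93)*(-826) = (-103/2 - 75*I)*(-826) = 42539 + 61950*I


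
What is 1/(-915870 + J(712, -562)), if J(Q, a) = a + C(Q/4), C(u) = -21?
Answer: -1/916453 ≈ -1.0912e-6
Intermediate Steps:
J(Q, a) = -21 + a (J(Q, a) = a - 21 = -21 + a)
1/(-915870 + J(712, -562)) = 1/(-915870 + (-21 - 562)) = 1/(-915870 - 583) = 1/(-916453) = -1/916453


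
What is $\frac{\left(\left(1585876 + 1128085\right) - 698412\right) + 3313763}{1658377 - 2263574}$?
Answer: $- \frac{5329312}{605197} \approx -8.8059$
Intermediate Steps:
$\frac{\left(\left(1585876 + 1128085\right) - 698412\right) + 3313763}{1658377 - 2263574} = \frac{\left(2713961 - 698412\right) + 3313763}{-605197} = \left(2015549 + 3313763\right) \left(- \frac{1}{605197}\right) = 5329312 \left(- \frac{1}{605197}\right) = - \frac{5329312}{605197}$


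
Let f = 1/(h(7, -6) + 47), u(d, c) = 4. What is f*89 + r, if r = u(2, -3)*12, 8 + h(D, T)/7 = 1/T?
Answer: 2394/61 ≈ 39.246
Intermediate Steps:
h(D, T) = -56 + 7/T
r = 48 (r = 4*12 = 48)
f = -6/61 (f = 1/((-56 + 7/(-6)) + 47) = 1/((-56 + 7*(-⅙)) + 47) = 1/((-56 - 7/6) + 47) = 1/(-343/6 + 47) = 1/(-61/6) = -6/61 ≈ -0.098361)
f*89 + r = -6/61*89 + 48 = -534/61 + 48 = 2394/61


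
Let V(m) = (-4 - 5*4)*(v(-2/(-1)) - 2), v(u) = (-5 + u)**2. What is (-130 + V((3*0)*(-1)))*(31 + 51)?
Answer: -24436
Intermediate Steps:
V(m) = -168 (V(m) = (-4 - 5*4)*((-5 - 2/(-1))**2 - 2) = (-4 - 20)*((-5 - 2*(-1))**2 - 2) = -24*((-5 + 2)**2 - 2) = -24*((-3)**2 - 2) = -24*(9 - 2) = -24*7 = -168)
(-130 + V((3*0)*(-1)))*(31 + 51) = (-130 - 168)*(31 + 51) = -298*82 = -24436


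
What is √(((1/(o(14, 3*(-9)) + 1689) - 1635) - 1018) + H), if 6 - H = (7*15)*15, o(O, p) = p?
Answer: I*√11662192506/1662 ≈ 64.977*I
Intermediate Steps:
H = -1569 (H = 6 - 7*15*15 = 6 - 105*15 = 6 - 1*1575 = 6 - 1575 = -1569)
√(((1/(o(14, 3*(-9)) + 1689) - 1635) - 1018) + H) = √(((1/(3*(-9) + 1689) - 1635) - 1018) - 1569) = √(((1/(-27 + 1689) - 1635) - 1018) - 1569) = √(((1/1662 - 1635) - 1018) - 1569) = √((-2717369/1662 - 1018) - 1569) = √(-4409285/1662 - 1569) = √(-7016963/1662) = I*√11662192506/1662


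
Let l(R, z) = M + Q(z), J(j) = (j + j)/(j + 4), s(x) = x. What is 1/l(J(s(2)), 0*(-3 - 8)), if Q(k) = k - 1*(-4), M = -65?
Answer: -1/61 ≈ -0.016393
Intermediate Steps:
J(j) = 2*j/(4 + j) (J(j) = (2*j)/(4 + j) = 2*j/(4 + j))
Q(k) = 4 + k (Q(k) = k + 4 = 4 + k)
l(R, z) = -61 + z (l(R, z) = -65 + (4 + z) = -61 + z)
1/l(J(s(2)), 0*(-3 - 8)) = 1/(-61 + 0*(-3 - 8)) = 1/(-61 + 0*(-11)) = 1/(-61 + 0) = 1/(-61) = -1/61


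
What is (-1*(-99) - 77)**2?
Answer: 484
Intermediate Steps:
(-1*(-99) - 77)**2 = (99 - 77)**2 = 22**2 = 484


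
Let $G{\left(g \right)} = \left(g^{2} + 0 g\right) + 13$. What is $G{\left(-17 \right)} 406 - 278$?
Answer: $122334$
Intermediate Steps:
$G{\left(g \right)} = 13 + g^{2}$ ($G{\left(g \right)} = \left(g^{2} + 0\right) + 13 = g^{2} + 13 = 13 + g^{2}$)
$G{\left(-17 \right)} 406 - 278 = \left(13 + \left(-17\right)^{2}\right) 406 - 278 = \left(13 + 289\right) 406 - 278 = 302 \cdot 406 - 278 = 122612 - 278 = 122334$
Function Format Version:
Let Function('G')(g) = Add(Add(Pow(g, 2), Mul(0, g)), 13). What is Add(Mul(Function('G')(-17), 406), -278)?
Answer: 122334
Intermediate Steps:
Function('G')(g) = Add(13, Pow(g, 2)) (Function('G')(g) = Add(Add(Pow(g, 2), 0), 13) = Add(Pow(g, 2), 13) = Add(13, Pow(g, 2)))
Add(Mul(Function('G')(-17), 406), -278) = Add(Mul(Add(13, Pow(-17, 2)), 406), -278) = Add(Mul(Add(13, 289), 406), -278) = Add(Mul(302, 406), -278) = Add(122612, -278) = 122334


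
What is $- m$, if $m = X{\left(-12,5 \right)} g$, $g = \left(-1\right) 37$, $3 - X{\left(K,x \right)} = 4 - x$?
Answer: $148$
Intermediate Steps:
$X{\left(K,x \right)} = -1 + x$ ($X{\left(K,x \right)} = 3 - \left(4 - x\right) = 3 + \left(-4 + x\right) = -1 + x$)
$g = -37$
$m = -148$ ($m = \left(-1 + 5\right) \left(-37\right) = 4 \left(-37\right) = -148$)
$- m = \left(-1\right) \left(-148\right) = 148$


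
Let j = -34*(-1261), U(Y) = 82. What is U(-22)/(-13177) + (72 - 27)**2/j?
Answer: 23167757/564950698 ≈ 0.041008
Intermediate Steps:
j = 42874
U(-22)/(-13177) + (72 - 27)**2/j = 82/(-13177) + (72 - 27)**2/42874 = 82*(-1/13177) + 45**2*(1/42874) = -82/13177 + 2025*(1/42874) = -82/13177 + 2025/42874 = 23167757/564950698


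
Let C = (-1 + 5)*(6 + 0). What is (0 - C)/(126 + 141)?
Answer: -8/89 ≈ -0.089888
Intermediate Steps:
C = 24 (C = 4*6 = 24)
(0 - C)/(126 + 141) = (0 - 1*24)/(126 + 141) = (0 - 24)/267 = -24*1/267 = -8/89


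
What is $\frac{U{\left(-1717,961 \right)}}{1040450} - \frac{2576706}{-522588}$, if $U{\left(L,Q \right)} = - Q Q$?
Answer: $\frac{8326942293}{2059570775} \approx 4.043$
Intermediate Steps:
$U{\left(L,Q \right)} = - Q^{2}$
$\frac{U{\left(-1717,961 \right)}}{1040450} - \frac{2576706}{-522588} = \frac{\left(-1\right) 961^{2}}{1040450} - \frac{2576706}{-522588} = \left(-1\right) 923521 \cdot \frac{1}{1040450} - - \frac{39041}{7918} = \left(-923521\right) \frac{1}{1040450} + \frac{39041}{7918} = - \frac{923521}{1040450} + \frac{39041}{7918} = \frac{8326942293}{2059570775}$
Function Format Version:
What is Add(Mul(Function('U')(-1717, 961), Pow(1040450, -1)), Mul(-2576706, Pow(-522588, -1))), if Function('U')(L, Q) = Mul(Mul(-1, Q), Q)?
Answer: Rational(8326942293, 2059570775) ≈ 4.0430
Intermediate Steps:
Function('U')(L, Q) = Mul(-1, Pow(Q, 2))
Add(Mul(Function('U')(-1717, 961), Pow(1040450, -1)), Mul(-2576706, Pow(-522588, -1))) = Add(Mul(Mul(-1, Pow(961, 2)), Pow(1040450, -1)), Mul(-2576706, Pow(-522588, -1))) = Add(Mul(Mul(-1, 923521), Rational(1, 1040450)), Mul(-2576706, Rational(-1, 522588))) = Add(Mul(-923521, Rational(1, 1040450)), Rational(39041, 7918)) = Add(Rational(-923521, 1040450), Rational(39041, 7918)) = Rational(8326942293, 2059570775)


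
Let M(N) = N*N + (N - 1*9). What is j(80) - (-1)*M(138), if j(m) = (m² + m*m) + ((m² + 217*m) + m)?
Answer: 55813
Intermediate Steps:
j(m) = 3*m² + 218*m (j(m) = (m² + m²) + (m² + 218*m) = 2*m² + (m² + 218*m) = 3*m² + 218*m)
M(N) = -9 + N + N² (M(N) = N² + (N - 9) = N² + (-9 + N) = -9 + N + N²)
j(80) - (-1)*M(138) = 80*(218 + 3*80) - (-1)*(-9 + 138 + 138²) = 80*(218 + 240) - (-1)*(-9 + 138 + 19044) = 80*458 - (-1)*19173 = 36640 - 1*(-19173) = 36640 + 19173 = 55813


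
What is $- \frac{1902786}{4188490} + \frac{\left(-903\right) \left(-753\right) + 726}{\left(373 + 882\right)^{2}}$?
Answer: $- \frac{583572816}{26387905849} \approx -0.022115$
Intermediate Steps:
$- \frac{1902786}{4188490} + \frac{\left(-903\right) \left(-753\right) + 726}{\left(373 + 882\right)^{2}} = \left(-1902786\right) \frac{1}{4188490} + \frac{679959 + 726}{1255^{2}} = - \frac{951393}{2094245} + \frac{680685}{1575025} = - \frac{951393}{2094245} + 680685 \cdot \frac{1}{1575025} = - \frac{951393}{2094245} + \frac{136137}{315005} = - \frac{583572816}{26387905849}$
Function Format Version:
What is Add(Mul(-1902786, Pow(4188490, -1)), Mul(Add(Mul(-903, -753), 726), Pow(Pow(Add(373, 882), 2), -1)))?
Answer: Rational(-583572816, 26387905849) ≈ -0.022115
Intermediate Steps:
Add(Mul(-1902786, Pow(4188490, -1)), Mul(Add(Mul(-903, -753), 726), Pow(Pow(Add(373, 882), 2), -1))) = Add(Mul(-1902786, Rational(1, 4188490)), Mul(Add(679959, 726), Pow(Pow(1255, 2), -1))) = Add(Rational(-951393, 2094245), Mul(680685, Pow(1575025, -1))) = Add(Rational(-951393, 2094245), Mul(680685, Rational(1, 1575025))) = Add(Rational(-951393, 2094245), Rational(136137, 315005)) = Rational(-583572816, 26387905849)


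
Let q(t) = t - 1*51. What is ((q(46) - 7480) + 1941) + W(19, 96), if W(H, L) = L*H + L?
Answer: -3624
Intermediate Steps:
W(H, L) = L + H*L (W(H, L) = H*L + L = L + H*L)
q(t) = -51 + t (q(t) = t - 51 = -51 + t)
((q(46) - 7480) + 1941) + W(19, 96) = (((-51 + 46) - 7480) + 1941) + 96*(1 + 19) = ((-5 - 7480) + 1941) + 96*20 = (-7485 + 1941) + 1920 = -5544 + 1920 = -3624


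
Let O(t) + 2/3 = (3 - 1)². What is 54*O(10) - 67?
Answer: 113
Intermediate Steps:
O(t) = 10/3 (O(t) = -⅔ + (3 - 1)² = -⅔ + 2² = -⅔ + 4 = 10/3)
54*O(10) - 67 = 54*(10/3) - 67 = 180 - 67 = 113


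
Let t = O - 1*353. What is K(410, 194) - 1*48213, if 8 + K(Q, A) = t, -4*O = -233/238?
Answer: -46242215/952 ≈ -48574.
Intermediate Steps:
O = 233/952 (O = -(-233)/(4*238) = -¼*(-233/238) = 233/952 ≈ 0.24475)
t = -335823/952 (t = 233/952 - 1*353 = 233/952 - 353 = -335823/952 ≈ -352.76)
K(Q, A) = -343439/952 (K(Q, A) = -8 - 335823/952 = -343439/952)
K(410, 194) - 1*48213 = -343439/952 - 1*48213 = -343439/952 - 48213 = -46242215/952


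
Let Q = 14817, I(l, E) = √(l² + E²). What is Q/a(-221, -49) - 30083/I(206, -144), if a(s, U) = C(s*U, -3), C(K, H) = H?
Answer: -4939 - 30083*√15793/31586 ≈ -5058.7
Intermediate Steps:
I(l, E) = √(E² + l²)
a(s, U) = -3
Q/a(-221, -49) - 30083/I(206, -144) = 14817/(-3) - 30083/√((-144)² + 206²) = 14817*(-⅓) - 30083/√(20736 + 42436) = -4939 - 30083*√15793/31586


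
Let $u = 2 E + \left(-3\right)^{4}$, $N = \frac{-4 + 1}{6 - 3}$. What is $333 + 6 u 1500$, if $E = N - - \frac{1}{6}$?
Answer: $714333$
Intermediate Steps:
$N = -1$ ($N = - \frac{3}{3} = \left(-3\right) \frac{1}{3} = -1$)
$E = - \frac{5}{6}$ ($E = -1 - - \frac{1}{6} = -1 + \frac{1}{6} = - \frac{5}{6} \approx -0.83333$)
$u = \frac{238}{3}$ ($u = 2 \left(- \frac{5}{6}\right) + \left(-3\right)^{4} = - \frac{5}{3} + 81 = \frac{238}{3} \approx 79.333$)
$333 + 6 u 1500 = 333 + 6 \cdot \frac{238}{3} \cdot 1500 = 333 + 476 \cdot 1500 = 333 + 714000 = 714333$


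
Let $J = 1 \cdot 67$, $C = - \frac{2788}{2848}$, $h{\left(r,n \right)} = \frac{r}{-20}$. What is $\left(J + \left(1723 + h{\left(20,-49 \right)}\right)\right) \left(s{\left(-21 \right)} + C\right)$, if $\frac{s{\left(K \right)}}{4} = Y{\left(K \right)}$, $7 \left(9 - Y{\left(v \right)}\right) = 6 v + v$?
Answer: $\frac{151605227}{712} \approx 2.1293 \cdot 10^{5}$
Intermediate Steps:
$h{\left(r,n \right)} = - \frac{r}{20}$ ($h{\left(r,n \right)} = r \left(- \frac{1}{20}\right) = - \frac{r}{20}$)
$Y{\left(v \right)} = 9 - v$ ($Y{\left(v \right)} = 9 - \frac{6 v + v}{7} = 9 - \frac{7 v}{7} = 9 - v$)
$s{\left(K \right)} = 36 - 4 K$ ($s{\left(K \right)} = 4 \left(9 - K\right) = 36 - 4 K$)
$C = - \frac{697}{712}$ ($C = \left(-2788\right) \frac{1}{2848} = - \frac{697}{712} \approx -0.97893$)
$J = 67$
$\left(J + \left(1723 + h{\left(20,-49 \right)}\right)\right) \left(s{\left(-21 \right)} + C\right) = \left(67 + \left(1723 - 1\right)\right) \left(\left(36 - -84\right) - \frac{697}{712}\right) = \left(67 + \left(1723 - 1\right)\right) \left(\left(36 + 84\right) - \frac{697}{712}\right) = \left(67 + 1722\right) \left(120 - \frac{697}{712}\right) = 1789 \cdot \frac{84743}{712} = \frac{151605227}{712}$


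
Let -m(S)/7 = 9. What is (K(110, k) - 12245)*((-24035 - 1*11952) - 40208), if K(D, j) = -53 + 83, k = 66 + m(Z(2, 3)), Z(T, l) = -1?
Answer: 930721925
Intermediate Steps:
m(S) = -63 (m(S) = -7*9 = -63)
k = 3 (k = 66 - 63 = 3)
K(D, j) = 30
(K(110, k) - 12245)*((-24035 - 1*11952) - 40208) = (30 - 12245)*((-24035 - 1*11952) - 40208) = -12215*((-24035 - 11952) - 40208) = -12215*(-35987 - 40208) = -12215*(-76195) = 930721925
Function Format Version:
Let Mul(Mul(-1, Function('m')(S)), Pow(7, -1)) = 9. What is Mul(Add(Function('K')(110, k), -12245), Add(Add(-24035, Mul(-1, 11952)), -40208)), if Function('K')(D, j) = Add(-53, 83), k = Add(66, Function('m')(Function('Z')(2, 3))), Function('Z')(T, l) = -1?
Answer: 930721925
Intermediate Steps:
Function('m')(S) = -63 (Function('m')(S) = Mul(-7, 9) = -63)
k = 3 (k = Add(66, -63) = 3)
Function('K')(D, j) = 30
Mul(Add(Function('K')(110, k), -12245), Add(Add(-24035, Mul(-1, 11952)), -40208)) = Mul(Add(30, -12245), Add(Add(-24035, Mul(-1, 11952)), -40208)) = Mul(-12215, Add(Add(-24035, -11952), -40208)) = Mul(-12215, Add(-35987, -40208)) = Mul(-12215, -76195) = 930721925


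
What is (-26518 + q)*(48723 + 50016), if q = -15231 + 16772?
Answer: -2466204003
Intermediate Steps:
q = 1541
(-26518 + q)*(48723 + 50016) = (-26518 + 1541)*(48723 + 50016) = -24977*98739 = -2466204003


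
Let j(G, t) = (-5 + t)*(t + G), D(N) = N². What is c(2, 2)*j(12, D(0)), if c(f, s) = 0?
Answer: 0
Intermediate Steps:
j(G, t) = (-5 + t)*(G + t)
c(2, 2)*j(12, D(0)) = 0*((0²)² - 5*12 - 5*0² + 12*0²) = 0*(0² - 60 - 5*0 + 12*0) = 0*(0 - 60 + 0 + 0) = 0*(-60) = 0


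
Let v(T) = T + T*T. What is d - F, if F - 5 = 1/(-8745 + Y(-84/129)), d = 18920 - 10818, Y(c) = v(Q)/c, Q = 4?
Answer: 497398717/61430 ≈ 8097.0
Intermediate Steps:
v(T) = T + T**2
Y(c) = 20/c (Y(c) = (4*(1 + 4))/c = (4*5)/c = 20/c)
d = 8102
F = 307143/61430 (F = 5 + 1/(-8745 + 20/((-84/129))) = 5 + 1/(-8745 + 20/((-84*1/129))) = 5 + 1/(-8745 + 20/(-28/43)) = 5 + 1/(-8745 + 20*(-43/28)) = 5 + 1/(-8745 - 215/7) = 5 + 1/(-61430/7) = 5 - 7/61430 = 307143/61430 ≈ 4.9999)
d - F = 8102 - 1*307143/61430 = 8102 - 307143/61430 = 497398717/61430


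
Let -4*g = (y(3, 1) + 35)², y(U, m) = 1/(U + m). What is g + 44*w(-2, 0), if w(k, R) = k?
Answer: -25513/64 ≈ -398.64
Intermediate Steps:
g = -19881/64 (g = -(1/(3 + 1) + 35)²/4 = -(1/4 + 35)²/4 = -(¼ + 35)²/4 = -(141/4)²/4 = -¼*19881/16 = -19881/64 ≈ -310.64)
g + 44*w(-2, 0) = -19881/64 + 44*(-2) = -19881/64 - 88 = -25513/64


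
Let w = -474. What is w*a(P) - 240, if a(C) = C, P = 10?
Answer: -4980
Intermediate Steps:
w*a(P) - 240 = -474*10 - 240 = -4740 - 240 = -4980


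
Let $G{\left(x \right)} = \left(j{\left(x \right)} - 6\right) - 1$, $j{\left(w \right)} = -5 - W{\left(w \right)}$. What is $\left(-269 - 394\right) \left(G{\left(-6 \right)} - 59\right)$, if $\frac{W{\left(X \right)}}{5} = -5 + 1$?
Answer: $33813$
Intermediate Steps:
$W{\left(X \right)} = -20$ ($W{\left(X \right)} = 5 \left(-5 + 1\right) = 5 \left(-4\right) = -20$)
$j{\left(w \right)} = 15$ ($j{\left(w \right)} = -5 - -20 = -5 + 20 = 15$)
$G{\left(x \right)} = 8$ ($G{\left(x \right)} = \left(15 - 6\right) - 1 = 9 - 1 = 8$)
$\left(-269 - 394\right) \left(G{\left(-6 \right)} - 59\right) = \left(-269 - 394\right) \left(8 - 59\right) = \left(-663\right) \left(-51\right) = 33813$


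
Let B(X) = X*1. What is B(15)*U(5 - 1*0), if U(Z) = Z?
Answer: 75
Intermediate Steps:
B(X) = X
B(15)*U(5 - 1*0) = 15*(5 - 1*0) = 15*(5 + 0) = 15*5 = 75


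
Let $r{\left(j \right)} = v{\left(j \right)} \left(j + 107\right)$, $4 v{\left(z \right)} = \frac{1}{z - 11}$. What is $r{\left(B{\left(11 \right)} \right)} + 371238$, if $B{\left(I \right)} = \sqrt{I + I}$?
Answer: $\frac{13364459}{36} - \frac{59 \sqrt{22}}{198} \approx 3.7123 \cdot 10^{5}$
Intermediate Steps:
$v{\left(z \right)} = \frac{1}{4 \left(-11 + z\right)}$ ($v{\left(z \right)} = \frac{1}{4 \left(z - 11\right)} = \frac{1}{4 \left(-11 + z\right)}$)
$B{\left(I \right)} = \sqrt{2} \sqrt{I}$ ($B{\left(I \right)} = \sqrt{2 I} = \sqrt{2} \sqrt{I}$)
$r{\left(j \right)} = \frac{107 + j}{4 \left(-11 + j\right)}$ ($r{\left(j \right)} = \frac{1}{4 \left(-11 + j\right)} \left(j + 107\right) = \frac{1}{4 \left(-11 + j\right)} \left(107 + j\right) = \frac{107 + j}{4 \left(-11 + j\right)}$)
$r{\left(B{\left(11 \right)} \right)} + 371238 = \frac{107 + \sqrt{2} \sqrt{11}}{4 \left(-11 + \sqrt{2} \sqrt{11}\right)} + 371238 = \frac{107 + \sqrt{22}}{4 \left(-11 + \sqrt{22}\right)} + 371238 = 371238 + \frac{107 + \sqrt{22}}{4 \left(-11 + \sqrt{22}\right)}$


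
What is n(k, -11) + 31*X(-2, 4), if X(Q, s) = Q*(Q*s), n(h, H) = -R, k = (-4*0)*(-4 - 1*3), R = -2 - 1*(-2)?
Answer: 496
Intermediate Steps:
R = 0 (R = -2 + 2 = 0)
k = 0 (k = 0*(-4 - 3) = 0*(-7) = 0)
n(h, H) = 0 (n(h, H) = -1*0 = 0)
X(Q, s) = s*Q**2
n(k, -11) + 31*X(-2, 4) = 0 + 31*(4*(-2)**2) = 0 + 31*(4*4) = 0 + 31*16 = 0 + 496 = 496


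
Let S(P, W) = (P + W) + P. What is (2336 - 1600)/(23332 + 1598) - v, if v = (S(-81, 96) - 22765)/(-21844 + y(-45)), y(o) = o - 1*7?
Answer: -16266511/16054920 ≈ -1.0132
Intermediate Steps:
S(P, W) = W + 2*P
y(o) = -7 + o (y(o) = o - 7 = -7 + o)
v = 1343/1288 (v = ((96 + 2*(-81)) - 22765)/(-21844 + (-7 - 45)) = ((96 - 162) - 22765)/(-21844 - 52) = (-66 - 22765)/(-21896) = -22831*(-1/21896) = 1343/1288 ≈ 1.0427)
(2336 - 1600)/(23332 + 1598) - v = (2336 - 1600)/(23332 + 1598) - 1*1343/1288 = 736/24930 - 1343/1288 = 736*(1/24930) - 1343/1288 = 368/12465 - 1343/1288 = -16266511/16054920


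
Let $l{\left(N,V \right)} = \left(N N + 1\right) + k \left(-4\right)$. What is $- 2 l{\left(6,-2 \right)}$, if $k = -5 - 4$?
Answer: $-146$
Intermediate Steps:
$k = -9$ ($k = -5 - 4 = -9$)
$l{\left(N,V \right)} = 37 + N^{2}$ ($l{\left(N,V \right)} = \left(N N + 1\right) - -36 = \left(N^{2} + 1\right) + 36 = \left(1 + N^{2}\right) + 36 = 37 + N^{2}$)
$- 2 l{\left(6,-2 \right)} = - 2 \left(37 + 6^{2}\right) = - 2 \left(37 + 36\right) = \left(-2\right) 73 = -146$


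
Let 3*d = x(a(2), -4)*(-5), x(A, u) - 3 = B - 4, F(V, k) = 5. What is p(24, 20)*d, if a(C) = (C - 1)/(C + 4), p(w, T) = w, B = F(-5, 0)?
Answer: -160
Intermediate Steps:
B = 5
a(C) = (-1 + C)/(4 + C)
x(A, u) = 4 (x(A, u) = 3 + (5 - 4) = 3 + 1 = 4)
d = -20/3 (d = (4*(-5))/3 = (⅓)*(-20) = -20/3 ≈ -6.6667)
p(24, 20)*d = 24*(-20/3) = -160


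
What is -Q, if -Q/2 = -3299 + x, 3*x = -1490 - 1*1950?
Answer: -26674/3 ≈ -8891.3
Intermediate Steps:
x = -3440/3 (x = (-1490 - 1*1950)/3 = (-1490 - 1950)/3 = (⅓)*(-3440) = -3440/3 ≈ -1146.7)
Q = 26674/3 (Q = -2*(-3299 - 3440/3) = -2*(-13337/3) = 26674/3 ≈ 8891.3)
-Q = -1*26674/3 = -26674/3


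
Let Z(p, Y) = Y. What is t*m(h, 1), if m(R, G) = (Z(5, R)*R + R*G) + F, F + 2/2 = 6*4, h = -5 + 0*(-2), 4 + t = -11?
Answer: -645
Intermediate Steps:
t = -15 (t = -4 - 11 = -15)
h = -5 (h = -5 + 0 = -5)
F = 23 (F = -1 + 6*4 = -1 + 24 = 23)
m(R, G) = 23 + R² + G*R (m(R, G) = (R*R + R*G) + 23 = (R² + G*R) + 23 = 23 + R² + G*R)
t*m(h, 1) = -15*(23 + (-5)² + 1*(-5)) = -15*(23 + 25 - 5) = -15*43 = -645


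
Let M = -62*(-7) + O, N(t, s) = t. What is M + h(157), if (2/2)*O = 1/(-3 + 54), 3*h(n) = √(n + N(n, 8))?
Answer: 22135/51 + √314/3 ≈ 439.93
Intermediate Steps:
h(n) = √2*√n/3 (h(n) = √(n + n)/3 = √(2*n)/3 = (√2*√n)/3 = √2*√n/3)
O = 1/51 (O = 1/(-3 + 54) = 1/51 ≈ 0.019608)
M = 22135/51 (M = -62*(-7) + 1/51 = 434 + 1/51 = 22135/51 ≈ 434.02)
M + h(157) = 22135/51 + √2*√157/3 = 22135/51 + √314/3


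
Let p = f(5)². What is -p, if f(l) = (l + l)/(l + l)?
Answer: -1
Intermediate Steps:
f(l) = 1 (f(l) = (2*l)/((2*l)) = (2*l)*(1/(2*l)) = 1)
p = 1 (p = 1² = 1)
-p = -1*1 = -1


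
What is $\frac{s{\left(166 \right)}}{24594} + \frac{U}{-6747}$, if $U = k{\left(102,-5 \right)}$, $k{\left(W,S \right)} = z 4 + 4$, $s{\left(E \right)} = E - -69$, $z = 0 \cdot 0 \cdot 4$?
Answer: $\frac{165241}{18437302} \approx 0.0089623$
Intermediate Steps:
$z = 0$ ($z = 0 \cdot 4 = 0$)
$s{\left(E \right)} = 69 + E$ ($s{\left(E \right)} = E + 69 = 69 + E$)
$k{\left(W,S \right)} = 4$ ($k{\left(W,S \right)} = 0 \cdot 4 + 4 = 0 + 4 = 4$)
$U = 4$
$\frac{s{\left(166 \right)}}{24594} + \frac{U}{-6747} = \frac{69 + 166}{24594} + \frac{4}{-6747} = 235 \cdot \frac{1}{24594} + 4 \left(- \frac{1}{6747}\right) = \frac{235}{24594} - \frac{4}{6747} = \frac{165241}{18437302}$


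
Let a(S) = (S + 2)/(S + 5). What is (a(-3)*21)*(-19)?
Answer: 399/2 ≈ 199.50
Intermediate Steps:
a(S) = (2 + S)/(5 + S)
(a(-3)*21)*(-19) = (((2 - 3)/(5 - 3))*21)*(-19) = ((-1/2)*21)*(-19) = (((½)*(-1))*21)*(-19) = -½*21*(-19) = -21/2*(-19) = 399/2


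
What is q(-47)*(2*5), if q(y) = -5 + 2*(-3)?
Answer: -110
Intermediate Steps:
q(y) = -11 (q(y) = -5 - 6 = -11)
q(-47)*(2*5) = -22*5 = -11*10 = -110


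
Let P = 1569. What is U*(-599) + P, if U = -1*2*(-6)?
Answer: -5619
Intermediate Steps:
U = 12 (U = -2*(-6) = 12)
U*(-599) + P = 12*(-599) + 1569 = -7188 + 1569 = -5619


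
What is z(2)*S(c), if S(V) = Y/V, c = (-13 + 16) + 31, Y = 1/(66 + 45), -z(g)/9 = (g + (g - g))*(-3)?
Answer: 9/629 ≈ 0.014308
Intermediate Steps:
z(g) = 27*g (z(g) = -9*(g + (g - g))*(-3) = -9*(g + 0)*(-3) = -9*g*(-3) = -(-27)*g = 27*g)
Y = 1/111 ≈ 0.0090090
c = 34 (c = 3 + 31 = 34)
S(V) = 1/(111*V)
z(2)*S(c) = (27*2)*((1/111)/34) = 54*((1/111)*(1/34)) = 54*(1/3774) = 9/629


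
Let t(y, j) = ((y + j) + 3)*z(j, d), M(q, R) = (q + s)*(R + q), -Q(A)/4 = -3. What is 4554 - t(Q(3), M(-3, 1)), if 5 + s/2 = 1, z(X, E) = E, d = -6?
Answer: 4776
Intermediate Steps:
Q(A) = 12 (Q(A) = -4*(-3) = 12)
s = -8 (s = -10 + 2*1 = -10 + 2 = -8)
M(q, R) = (-8 + q)*(R + q) (M(q, R) = (q - 8)*(R + q) = (-8 + q)*(R + q))
t(y, j) = -18 - 6*j - 6*y (t(y, j) = ((y + j) + 3)*(-6) = ((j + y) + 3)*(-6) = (3 + j + y)*(-6) = -18 - 6*j - 6*y)
4554 - t(Q(3), M(-3, 1)) = 4554 - (-18 - 6*((-3)**2 - 8*1 - 8*(-3) + 1*(-3)) - 6*12) = 4554 - (-18 - 6*(9 - 8 + 24 - 3) - 72) = 4554 - (-18 - 6*22 - 72) = 4554 - (-18 - 132 - 72) = 4554 - 1*(-222) = 4554 + 222 = 4776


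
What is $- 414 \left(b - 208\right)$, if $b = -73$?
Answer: $116334$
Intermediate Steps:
$- 414 \left(b - 208\right) = - 414 \left(-73 - 208\right) = \left(-414\right) \left(-281\right) = 116334$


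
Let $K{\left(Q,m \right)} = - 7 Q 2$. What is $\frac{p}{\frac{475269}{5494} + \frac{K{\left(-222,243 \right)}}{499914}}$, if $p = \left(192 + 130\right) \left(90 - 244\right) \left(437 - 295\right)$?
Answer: $- \frac{3223277086300656}{39601783703} \approx -81392.0$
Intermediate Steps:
$K{\left(Q,m \right)} = - 14 Q$
$p = -7041496$ ($p = 322 \left(-154\right) 142 = \left(-49588\right) 142 = -7041496$)
$\frac{p}{\frac{475269}{5494} + \frac{K{\left(-222,243 \right)}}{499914}} = - \frac{7041496}{\frac{475269}{5494} + \frac{\left(-14\right) \left(-222\right)}{499914}} = - \frac{7041496}{475269 \cdot \frac{1}{5494} + 3108 \cdot \frac{1}{499914}} = - \frac{7041496}{\frac{475269}{5494} + \frac{518}{83319}} = - \frac{7041496}{\frac{39601783703}{457754586}} = \left(-7041496\right) \frac{457754586}{39601783703} = - \frac{3223277086300656}{39601783703}$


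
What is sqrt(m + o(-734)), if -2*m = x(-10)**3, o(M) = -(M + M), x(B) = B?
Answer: 4*sqrt(123) ≈ 44.362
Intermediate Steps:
o(M) = -2*M
m = 500 (m = -1/2*(-10)**3 = -1/2*(-1000) = 500)
sqrt(m + o(-734)) = sqrt(500 - 2*(-734)) = sqrt(500 + 1468) = sqrt(1968) = 4*sqrt(123)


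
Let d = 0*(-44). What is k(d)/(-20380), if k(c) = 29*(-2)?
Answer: 29/10190 ≈ 0.0028459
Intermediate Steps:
d = 0
k(c) = -58
k(d)/(-20380) = -58/(-20380) = -58*(-1/20380) = 29/10190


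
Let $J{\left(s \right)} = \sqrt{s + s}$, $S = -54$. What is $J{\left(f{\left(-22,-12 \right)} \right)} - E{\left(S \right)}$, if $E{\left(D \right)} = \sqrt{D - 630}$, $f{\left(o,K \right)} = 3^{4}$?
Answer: $9 \sqrt{2} - 6 i \sqrt{19} \approx 12.728 - 26.153 i$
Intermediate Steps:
$f{\left(o,K \right)} = 81$
$J{\left(s \right)} = \sqrt{2} \sqrt{s}$ ($J{\left(s \right)} = \sqrt{2 s} = \sqrt{2} \sqrt{s}$)
$E{\left(D \right)} = \sqrt{-630 + D}$ ($E{\left(D \right)} = \sqrt{D - 630} = \sqrt{-630 + D}$)
$J{\left(f{\left(-22,-12 \right)} \right)} - E{\left(S \right)} = \sqrt{2} \sqrt{81} - \sqrt{-630 - 54} = \sqrt{2} \cdot 9 - \sqrt{-684} = 9 \sqrt{2} - 6 i \sqrt{19}$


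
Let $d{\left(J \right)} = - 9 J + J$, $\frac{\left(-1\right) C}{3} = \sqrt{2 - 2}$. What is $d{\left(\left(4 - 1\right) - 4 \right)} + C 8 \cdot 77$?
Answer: $8$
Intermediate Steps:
$C = 0$ ($C = - 3 \sqrt{2 - 2} = - 3 \sqrt{0} = \left(-3\right) 0 = 0$)
$d{\left(J \right)} = - 8 J$
$d{\left(\left(4 - 1\right) - 4 \right)} + C 8 \cdot 77 = - 8 \left(\left(4 - 1\right) - 4\right) + 0 \cdot 8 \cdot 77 = - 8 \left(3 - 4\right) + 0 \cdot 77 = \left(-8\right) \left(-1\right) + 0 = 8 + 0 = 8$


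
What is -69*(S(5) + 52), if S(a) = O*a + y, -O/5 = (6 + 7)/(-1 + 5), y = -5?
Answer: 9453/4 ≈ 2363.3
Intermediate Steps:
O = -65/4 (O = -5*(6 + 7)/(-1 + 5) = -65/4 ≈ -16.250)
S(a) = -5 - 65*a/4 (S(a) = -65*a/4 - 5 = -5 - 65*a/4)
-69*(S(5) + 52) = -69*((-5 - 65/4*5) + 52) = -69*((-5 - 325/4) + 52) = -69*(-345/4 + 52) = -69*(-137/4) = 9453/4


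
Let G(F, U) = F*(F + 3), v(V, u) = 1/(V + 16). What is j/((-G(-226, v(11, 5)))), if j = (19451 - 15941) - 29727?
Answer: 26217/50398 ≈ 0.52020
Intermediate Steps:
v(V, u) = 1/(16 + V)
G(F, U) = F*(3 + F)
j = -26217 (j = 3510 - 29727 = -26217)
j/((-G(-226, v(11, 5)))) = -26217*1/(226*(3 - 226)) = -26217/((-(-226)*(-223))) = -26217/((-1*50398)) = -26217/(-50398) = -26217*(-1/50398) = 26217/50398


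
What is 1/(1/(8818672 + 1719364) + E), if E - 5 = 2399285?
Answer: 10538036/25283804394441 ≈ 4.1679e-7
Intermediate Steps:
E = 2399290 (E = 5 + 2399285 = 2399290)
1/(1/(8818672 + 1719364) + E) = 1/(1/(8818672 + 1719364) + 2399290) = 1/(1/10538036 + 2399290) = 1/(25283804394441/10538036) = 10538036/25283804394441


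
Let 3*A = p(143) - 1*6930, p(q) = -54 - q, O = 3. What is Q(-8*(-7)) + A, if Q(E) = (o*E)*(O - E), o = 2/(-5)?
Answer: -17827/15 ≈ -1188.5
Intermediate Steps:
o = -⅖ (o = 2*(-⅕) = -⅖ ≈ -0.40000)
Q(E) = -2*E*(3 - E)/5 (Q(E) = (-2*E/5)*(3 - E) = -2*E*(3 - E)/5)
A = -7127/3 (A = ((-54 - 1*143) - 1*6930)/3 = ((-54 - 143) - 6930)/3 = (-197 - 6930)/3 = (⅓)*(-7127) = -7127/3 ≈ -2375.7)
Q(-8*(-7)) + A = 2*(-8*(-7))*(-3 - 8*(-7))/5 - 7127/3 = (⅖)*56*(-3 + 56) - 7127/3 = (⅖)*56*53 - 7127/3 = 5936/5 - 7127/3 = -17827/15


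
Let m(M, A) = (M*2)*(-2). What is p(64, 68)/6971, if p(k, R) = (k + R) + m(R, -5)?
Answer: -140/6971 ≈ -0.020083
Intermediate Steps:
m(M, A) = -4*M (m(M, A) = (2*M)*(-2) = -4*M)
p(k, R) = k - 3*R (p(k, R) = (k + R) - 4*R = (R + k) - 4*R = k - 3*R)
p(64, 68)/6971 = (64 - 3*68)/6971 = (64 - 204)*(1/6971) = -140*1/6971 = -140/6971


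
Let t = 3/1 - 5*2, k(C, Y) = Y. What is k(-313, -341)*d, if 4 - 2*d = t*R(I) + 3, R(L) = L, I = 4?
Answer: -9889/2 ≈ -4944.5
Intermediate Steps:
t = -7 (t = 3*1 - 10 = 3 - 10 = -7)
d = 29/2 (d = 2 - (-7*4 + 3)/2 = 2 - (-28 + 3)/2 = 2 - ½*(-25) = 2 + 25/2 = 29/2 ≈ 14.500)
k(-313, -341)*d = -341*29/2 = -9889/2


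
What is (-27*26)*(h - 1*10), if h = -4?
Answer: 9828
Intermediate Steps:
(-27*26)*(h - 1*10) = (-27*26)*(-4 - 1*10) = -702*(-4 - 10) = -702*(-14) = 9828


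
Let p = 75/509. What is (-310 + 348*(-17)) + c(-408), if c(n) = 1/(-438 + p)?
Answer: -1387570451/222867 ≈ -6226.0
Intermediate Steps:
p = 75/509 (p = 75*(1/509) = 75/509 ≈ 0.14735)
c(n) = -509/222867 (c(n) = 1/(-438 + 75/509) = 1/(-222867/509) = -509/222867)
(-310 + 348*(-17)) + c(-408) = (-310 + 348*(-17)) - 509/222867 = (-310 - 5916) - 509/222867 = -6226 - 509/222867 = -1387570451/222867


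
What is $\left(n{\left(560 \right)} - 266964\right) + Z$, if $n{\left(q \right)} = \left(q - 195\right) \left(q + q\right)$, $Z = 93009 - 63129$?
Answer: $171716$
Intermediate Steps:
$Z = 29880$ ($Z = 93009 - 63129 = 29880$)
$n{\left(q \right)} = 2 q \left(-195 + q\right)$ ($n{\left(q \right)} = \left(-195 + q\right) 2 q = 2 q \left(-195 + q\right)$)
$\left(n{\left(560 \right)} - 266964\right) + Z = \left(2 \cdot 560 \left(-195 + 560\right) - 266964\right) + 29880 = \left(2 \cdot 560 \cdot 365 - 266964\right) + 29880 = \left(408800 - 266964\right) + 29880 = 141836 + 29880 = 171716$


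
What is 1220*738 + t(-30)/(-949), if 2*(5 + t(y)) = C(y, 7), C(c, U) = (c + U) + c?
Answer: 1708883343/1898 ≈ 9.0036e+5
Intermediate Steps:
C(c, U) = U + 2*c (C(c, U) = (U + c) + c = U + 2*c)
t(y) = -3/2 + y (t(y) = -5 + (7 + 2*y)/2 = -5 + (7/2 + y) = -3/2 + y)
1220*738 + t(-30)/(-949) = 1220*738 + (-3/2 - 30)/(-949) = 900360 - 63/2*(-1/949) = 900360 + 63/1898 = 1708883343/1898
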